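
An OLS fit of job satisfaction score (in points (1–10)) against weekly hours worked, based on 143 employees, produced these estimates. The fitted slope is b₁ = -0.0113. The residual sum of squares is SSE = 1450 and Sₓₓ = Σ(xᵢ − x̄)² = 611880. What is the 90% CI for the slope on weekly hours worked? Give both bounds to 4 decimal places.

(-0.0181, -0.0045)

MSE = SSE/(n − 2) = 1450/141 = 10.2837.
SE(b₁) = √(MSE/Sₓₓ) = √(10.2837/611880) = 0.0040996.
df = n − 2 = 141.
t* = t_{0.05, 141} = 1.655732.
Margin = t* × SE = 1.655732 × 0.0040996 = 0.006788.
CI: -0.0113 ± 0.006788 → (-0.0181, -0.0045).
With 90% confidence, each one-unit increase in weekly hours worked is associated with a change of between -0.0181 and -0.0045 points (1–10) in job satisfaction score.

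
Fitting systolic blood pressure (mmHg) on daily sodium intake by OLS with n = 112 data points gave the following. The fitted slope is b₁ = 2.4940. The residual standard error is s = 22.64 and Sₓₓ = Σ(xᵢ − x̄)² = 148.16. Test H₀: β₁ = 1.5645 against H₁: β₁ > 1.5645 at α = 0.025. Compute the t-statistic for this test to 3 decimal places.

SE(b₁) = s/√Sₓₓ = 22.64/√148.16 = 1.85999.
t = (2.4940 − 1.5645) / 1.85999 = 0.500.
df = n − 2 = 110.
One-sided p ≈ 0.3091, which is ≥ 0.025, so fail to reject H₀.
The data do not give significant evidence that the true slope on daily sodium intake exceeds 1.5645 mmHg per unit.

t = 0.500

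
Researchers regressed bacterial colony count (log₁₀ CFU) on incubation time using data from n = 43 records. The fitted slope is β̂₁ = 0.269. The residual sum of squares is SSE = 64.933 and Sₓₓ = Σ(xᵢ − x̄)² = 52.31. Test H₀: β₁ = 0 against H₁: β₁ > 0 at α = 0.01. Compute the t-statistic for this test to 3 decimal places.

MSE = SSE/(n − 2) = 64.933/41 = 1.58373.
SE(β̂₁) = √(MSE/Sₓₓ) = √(1.58373/52.31) = 0.174.
t = 0.269 / 0.174 = 1.546.
df = n − 2 = 41.
One-sided p ≈ 0.0649, which is ≥ 0.01, so fail to reject H₀.
The data do not give significant evidence that the true slope on incubation time is positive.

t = 1.546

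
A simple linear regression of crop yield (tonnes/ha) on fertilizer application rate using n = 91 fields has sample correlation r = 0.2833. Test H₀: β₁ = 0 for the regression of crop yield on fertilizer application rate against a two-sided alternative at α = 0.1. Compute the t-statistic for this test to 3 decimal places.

t = r·√(n − 2)/√(1 − r²) = 0.2833·√89/√0.919741 = 2.787.
df = n − 2 = 89.
Two-sided p ≈ 0.0065, which is < 0.1, so reject H₀.
There is evidence of a linear association between fertilizer application rate and crop yield.

t = 2.787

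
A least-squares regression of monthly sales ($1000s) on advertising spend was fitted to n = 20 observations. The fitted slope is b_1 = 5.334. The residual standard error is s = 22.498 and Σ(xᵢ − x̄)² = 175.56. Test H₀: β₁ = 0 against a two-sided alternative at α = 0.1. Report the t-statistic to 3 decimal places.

SE(b_1) = s/√Sₓₓ = 22.498/√175.56 = 1.69797.
t = 5.334 / 1.69797 = 3.141.
df = n − 2 = 18.
Two-sided p ≈ 0.0056, which is < 0.1, so reject H₀.
There is evidence that advertising spend is associated with monthly sales.

t = 3.141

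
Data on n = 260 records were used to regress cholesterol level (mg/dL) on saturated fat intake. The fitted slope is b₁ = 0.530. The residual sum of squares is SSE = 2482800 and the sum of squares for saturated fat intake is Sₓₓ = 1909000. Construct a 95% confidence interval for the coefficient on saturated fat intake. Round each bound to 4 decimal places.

MSE = SSE/(n − 2) = 2482800/258 = 9623.26.
SE(b₁) = √(MSE/Sₓₓ) = √(9623.26/1909000) = 0.071.
df = n − 2 = 258.
t* = t_{0.025, 258} = 1.969201.
Margin = t* × SE = 1.969201 × 0.071 = 0.139813.
CI: 0.530 ± 0.139813 → (0.3902, 0.6698).
With 95% confidence, each one-unit increase in saturated fat intake is associated with a change of between 0.3902 and 0.6698 mg/dL in cholesterol level.

(0.3902, 0.6698)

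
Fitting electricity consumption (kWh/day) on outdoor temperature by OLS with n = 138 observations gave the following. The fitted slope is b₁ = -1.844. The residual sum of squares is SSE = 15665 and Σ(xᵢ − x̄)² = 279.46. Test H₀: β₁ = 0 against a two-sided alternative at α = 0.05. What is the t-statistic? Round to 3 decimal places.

MSE = SSE/(n − 2) = 15665/136 = 115.184.
SE(b₁) = √(MSE/Sₓₓ) = √(115.184/279.46) = 0.642001.
t = -1.844 / 0.642001 = -2.872.
df = n − 2 = 136.
Two-sided p ≈ 0.0047, which is < 0.05, so reject H₀.
There is evidence that outdoor temperature is associated with electricity consumption.

t = -2.872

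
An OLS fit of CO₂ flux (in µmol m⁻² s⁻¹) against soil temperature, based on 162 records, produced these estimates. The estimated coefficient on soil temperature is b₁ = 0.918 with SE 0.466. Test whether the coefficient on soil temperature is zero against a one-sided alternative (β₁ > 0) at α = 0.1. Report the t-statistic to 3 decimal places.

t = 1.970

H₀: β₁ = 0 vs H₁: β₁ > 0.
t = (b₁ − β₁⁰)/SE = 0.918 / 0.466 = 1.970.
df = n − 2 = 162 − 2 = 160.
One-sided p ≈ 0.0253, which is < 0.1, so reject H₀.
There is evidence that the true slope on soil temperature is positive.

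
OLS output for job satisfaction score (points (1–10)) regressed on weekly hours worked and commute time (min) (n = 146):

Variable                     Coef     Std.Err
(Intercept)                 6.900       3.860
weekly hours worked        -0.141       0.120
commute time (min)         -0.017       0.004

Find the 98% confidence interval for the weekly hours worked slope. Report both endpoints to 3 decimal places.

Read off: b = -0.141, SE = 0.120 for weekly hours worked.
df = n − k − 1 = 146 − 2 − 1 = 143.
t* = t_{0.01, 143} = 2.352707.
Margin = t* × SE = 2.352707 × 0.120 = 0.28232.
CI: -0.141 ± 0.28232 → (-0.423, 0.141).

(-0.423, 0.141)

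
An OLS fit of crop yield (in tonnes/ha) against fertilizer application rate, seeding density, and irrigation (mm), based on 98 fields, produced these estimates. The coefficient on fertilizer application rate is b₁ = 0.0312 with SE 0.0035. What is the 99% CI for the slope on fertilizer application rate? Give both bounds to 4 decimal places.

df = n − k − 1 = 98 − 3 − 1 = 94.
t* = t_{0.005, 94} = 2.629148.
Margin = t* × SE = 2.629148 × 0.0035 = 0.009202.
CI: 0.0312 ± 0.009202 → (0.0220, 0.0404).
With 99% confidence, each one-unit increase in fertilizer application rate is associated with a change of between 0.0220 and 0.0404 tonnes/ha in crop yield, holding the other predictors fixed.

(0.0220, 0.0404)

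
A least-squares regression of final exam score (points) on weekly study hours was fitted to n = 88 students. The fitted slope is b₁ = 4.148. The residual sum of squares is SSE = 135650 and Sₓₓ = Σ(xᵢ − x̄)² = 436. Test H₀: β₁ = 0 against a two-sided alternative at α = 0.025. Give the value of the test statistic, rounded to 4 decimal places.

t = 2.1808

MSE = SSE/(n − 2) = 135650/86 = 1577.33.
SE(b₁) = √(MSE/Sₓₓ) = √(1577.33/436) = 1.90203.
t = 4.148 / 1.90203 = 2.1808.
df = n − 2 = 86.
Two-sided p ≈ 0.0319, which is ≥ 0.025, so fail to reject H₀.
The data do not give significant evidence of an association between weekly study hours and final exam score.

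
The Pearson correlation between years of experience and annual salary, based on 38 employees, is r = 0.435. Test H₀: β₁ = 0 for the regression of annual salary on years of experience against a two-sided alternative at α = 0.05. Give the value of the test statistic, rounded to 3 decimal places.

t = 2.899

t = r·√(n − 2)/√(1 − r²) = 0.435·√36/√0.810775 = 2.899.
df = n − 2 = 36.
Two-sided p ≈ 0.0063, which is < 0.05, so reject H₀.
There is evidence of a linear association between years of experience and annual salary.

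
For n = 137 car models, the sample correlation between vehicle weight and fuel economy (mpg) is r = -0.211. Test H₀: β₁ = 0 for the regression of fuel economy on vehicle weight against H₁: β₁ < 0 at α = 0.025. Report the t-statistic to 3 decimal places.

t = r·√(n − 2)/√(1 − r²) = -0.211·√135/√0.955479 = -2.508.
df = n − 2 = 135.
One-sided p ≈ 0.0067, which is < 0.025, so reject H₀.
There is evidence of a linear association between vehicle weight and fuel economy.

t = -2.508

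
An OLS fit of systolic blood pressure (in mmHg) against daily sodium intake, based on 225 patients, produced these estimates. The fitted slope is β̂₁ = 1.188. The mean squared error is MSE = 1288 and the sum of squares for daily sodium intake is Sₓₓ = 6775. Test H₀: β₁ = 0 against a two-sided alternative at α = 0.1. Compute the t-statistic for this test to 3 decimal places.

SE(β̂₁) = √(MSE/Sₓₓ) = √(1288/6775) = 0.436017.
t = 1.188 / 0.436017 = 2.725.
df = n − 2 = 223.
Two-sided p ≈ 0.0069, which is < 0.1, so reject H₀.
There is evidence that daily sodium intake is associated with systolic blood pressure.

t = 2.725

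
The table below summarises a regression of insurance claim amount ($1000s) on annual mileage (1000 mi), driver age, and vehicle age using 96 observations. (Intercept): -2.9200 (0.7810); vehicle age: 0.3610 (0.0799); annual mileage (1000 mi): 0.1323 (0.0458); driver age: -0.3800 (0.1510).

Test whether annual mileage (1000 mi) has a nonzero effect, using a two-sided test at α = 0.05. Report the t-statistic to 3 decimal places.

t = 2.889

Read off: b = 0.1323, SE = 0.0458 for annual mileage (1000 mi).
H₀: β₁ = 0 vs H₁: β₁ ≠ 0.
t = 0.1323 / 0.0458 = 2.889.
df = n − k − 1 = 96 − 3 − 1 = 92.
Two-sided p ≈ 0.0048, which is < 0.05, so reject H₀.
There is evidence that annual mileage (1000 mi) is associated with insurance claim amount, holding the other predictors fixed.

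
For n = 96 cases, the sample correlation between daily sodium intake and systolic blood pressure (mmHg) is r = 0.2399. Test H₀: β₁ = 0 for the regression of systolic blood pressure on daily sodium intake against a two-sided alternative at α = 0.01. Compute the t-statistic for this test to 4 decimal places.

t = r·√(n − 2)/√(1 − r²) = 0.2399·√94/√0.942448 = 2.3959.
df = n − 2 = 94.
Two-sided p ≈ 0.0186, which is ≥ 0.01, so fail to reject H₀.
The data do not give significant evidence of a linear association between daily sodium intake and systolic blood pressure.

t = 2.3959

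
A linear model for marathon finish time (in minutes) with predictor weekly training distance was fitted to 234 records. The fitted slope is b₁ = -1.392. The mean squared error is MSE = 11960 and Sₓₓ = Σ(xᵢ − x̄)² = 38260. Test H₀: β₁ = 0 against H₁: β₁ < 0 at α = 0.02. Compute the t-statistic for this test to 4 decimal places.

t = -2.4897

SE(b₁) = √(MSE/Sₓₓ) = √(11960/38260) = 0.559105.
t = -1.392 / 0.559105 = -2.4897.
df = n − 2 = 232.
One-sided p ≈ 0.0067, which is < 0.02, so reject H₀.
There is evidence that the true slope on weekly training distance is negative.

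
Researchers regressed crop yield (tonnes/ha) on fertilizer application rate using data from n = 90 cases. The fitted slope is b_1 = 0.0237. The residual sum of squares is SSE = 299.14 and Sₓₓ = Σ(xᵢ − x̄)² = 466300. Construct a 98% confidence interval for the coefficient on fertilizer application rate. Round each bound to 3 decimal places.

(0.017, 0.030)

MSE = SSE/(n − 2) = 299.14/88 = 3.39932.
SE(b_1) = √(MSE/Sₓₓ) = √(3.39932/466300) = 0.0027.
df = n − 2 = 88.
t* = t_{0.01, 88} = 2.369472.
Margin = t* × SE = 2.369472 × 0.0027 = 0.00640.
CI: 0.0237 ± 0.00640 → (0.017, 0.030).
With 98% confidence, each one-unit increase in fertilizer application rate is associated with a change of between 0.017 and 0.030 tonnes/ha in crop yield.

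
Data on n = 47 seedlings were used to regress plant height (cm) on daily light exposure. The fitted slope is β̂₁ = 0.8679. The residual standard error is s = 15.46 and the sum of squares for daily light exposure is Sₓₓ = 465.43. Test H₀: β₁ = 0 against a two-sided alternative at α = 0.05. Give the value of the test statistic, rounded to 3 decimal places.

SE(β̂₁) = s/√Sₓₓ = 15.46/√465.43 = 0.716609.
t = 0.8679 / 0.716609 = 1.211.
df = n − 2 = 45.
Two-sided p ≈ 0.2322, which is ≥ 0.05, so fail to reject H₀.
The data do not give significant evidence of an association between daily light exposure and plant height.

t = 1.211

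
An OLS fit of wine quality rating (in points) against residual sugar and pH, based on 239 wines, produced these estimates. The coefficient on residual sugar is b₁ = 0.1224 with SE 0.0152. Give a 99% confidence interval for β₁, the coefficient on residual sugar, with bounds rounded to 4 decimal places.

(0.0829, 0.1619)

df = n − k − 1 = 239 − 2 − 1 = 236.
t* = t_{0.005, 236} = 2.596822.
Margin = t* × SE = 2.596822 × 0.0152 = 0.039472.
CI: 0.1224 ± 0.039472 → (0.0829, 0.1619).
With 99% confidence, each one-unit increase in residual sugar is associated with a change of between 0.0829 and 0.1619 points in wine quality rating, holding the other predictors fixed.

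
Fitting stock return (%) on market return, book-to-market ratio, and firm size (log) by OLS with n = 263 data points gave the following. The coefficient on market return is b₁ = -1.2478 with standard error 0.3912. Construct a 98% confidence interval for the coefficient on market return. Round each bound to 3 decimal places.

df = n − k − 1 = 263 − 3 − 1 = 259.
t* = t_{0.01, 259} = 2.340831.
Margin = t* × SE = 2.340831 × 0.3912 = 0.91573.
CI: -1.2478 ± 0.91573 → (-2.164, -0.332).
With 98% confidence, each one-unit increase in market return is associated with a change of between -2.164 and -0.332 % in stock return, holding the other predictors fixed.

(-2.164, -0.332)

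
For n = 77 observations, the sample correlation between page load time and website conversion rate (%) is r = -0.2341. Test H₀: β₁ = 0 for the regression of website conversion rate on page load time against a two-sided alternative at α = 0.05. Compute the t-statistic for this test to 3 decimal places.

t = -2.085

t = r·√(n − 2)/√(1 − r²) = -0.2341·√75/√0.945197 = -2.085.
df = n − 2 = 75.
Two-sided p ≈ 0.0404, which is < 0.05, so reject H₀.
There is evidence of a linear association between page load time and website conversion rate.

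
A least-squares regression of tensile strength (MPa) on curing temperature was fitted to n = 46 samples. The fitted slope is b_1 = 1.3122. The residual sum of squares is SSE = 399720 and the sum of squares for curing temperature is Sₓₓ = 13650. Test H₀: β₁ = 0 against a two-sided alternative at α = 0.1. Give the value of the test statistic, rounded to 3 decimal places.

MSE = SSE/(n − 2) = 399720/44 = 9084.55.
SE(b_1) = √(MSE/Sₓₓ) = √(9084.55/13650) = 0.815803.
t = 1.3122 / 0.815803 = 1.608.
df = n − 2 = 44.
Two-sided p ≈ 0.1149, which is ≥ 0.1, so fail to reject H₀.
The data do not give significant evidence of an association between curing temperature and tensile strength.

t = 1.608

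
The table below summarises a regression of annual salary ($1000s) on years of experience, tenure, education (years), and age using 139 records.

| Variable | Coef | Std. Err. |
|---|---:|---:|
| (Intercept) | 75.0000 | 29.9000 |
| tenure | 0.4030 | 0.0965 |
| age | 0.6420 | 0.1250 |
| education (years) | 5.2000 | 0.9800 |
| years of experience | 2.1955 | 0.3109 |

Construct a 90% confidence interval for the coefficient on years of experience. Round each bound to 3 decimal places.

(1.681, 2.710)

Read off: b = 2.1955, SE = 0.3109 for years of experience.
df = n − k − 1 = 139 − 4 − 1 = 134.
t* = t_{0.05, 134} = 1.656305.
Margin = t* × SE = 1.656305 × 0.3109 = 0.51495.
CI: 2.1955 ± 0.51495 → (1.681, 2.710).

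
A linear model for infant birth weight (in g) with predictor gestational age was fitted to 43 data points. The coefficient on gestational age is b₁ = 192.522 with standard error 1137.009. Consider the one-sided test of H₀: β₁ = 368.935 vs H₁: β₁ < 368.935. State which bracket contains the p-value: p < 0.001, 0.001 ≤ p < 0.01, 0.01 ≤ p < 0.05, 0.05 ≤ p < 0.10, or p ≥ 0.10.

t = (192.522 − 368.935) / 1137.009 = -0.155.
df = n − 2 = 43 − 2 = 41.
One-sided p = P(T_{41} < t) ≈ 0.4387.
So p ≥ 0.10.

p ≥ 0.10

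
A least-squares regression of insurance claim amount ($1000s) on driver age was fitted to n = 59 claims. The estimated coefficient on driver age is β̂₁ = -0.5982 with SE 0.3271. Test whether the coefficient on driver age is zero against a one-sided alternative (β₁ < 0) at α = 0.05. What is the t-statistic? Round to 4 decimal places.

t = -1.8288

H₀: β₁ = 0 vs H₁: β₁ < 0.
t = (β̂₁ − β₁⁰)/SE = -0.5982 / 0.3271 = -1.8288.
df = n − 2 = 59 − 2 = 57.
One-sided p ≈ 0.0363, which is < 0.05, so reject H₀.
There is evidence that the true slope on driver age is negative.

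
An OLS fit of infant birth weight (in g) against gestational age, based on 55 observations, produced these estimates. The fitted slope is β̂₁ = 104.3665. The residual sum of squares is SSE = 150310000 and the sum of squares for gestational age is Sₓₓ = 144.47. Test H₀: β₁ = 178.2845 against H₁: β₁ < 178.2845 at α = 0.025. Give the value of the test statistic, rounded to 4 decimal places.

MSE = SSE/(n − 2) = 150310000/53 = 2.83604e+06.
SE(β̂₁) = √(MSE/Sₓₓ) = √(2.83604e+06/144.47) = 140.109.
t = (104.3665 − 178.2845) / 140.109 = -0.5276.
df = n − 2 = 53.
One-sided p ≈ 0.3000, which is ≥ 0.025, so fail to reject H₀.
The data do not give significant evidence that the true slope on gestational age is below 178.2845 g per unit.

t = -0.5276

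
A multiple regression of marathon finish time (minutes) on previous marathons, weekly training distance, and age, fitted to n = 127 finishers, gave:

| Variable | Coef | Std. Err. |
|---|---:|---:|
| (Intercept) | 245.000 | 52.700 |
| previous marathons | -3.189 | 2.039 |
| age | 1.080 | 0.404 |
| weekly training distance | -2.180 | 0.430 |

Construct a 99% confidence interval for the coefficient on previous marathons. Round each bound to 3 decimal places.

Read off: b = -3.189, SE = 2.039 for previous marathons.
df = n − k − 1 = 127 − 3 − 1 = 123.
t* = t_{0.005, 123} = 2.616392.
Margin = t* × SE = 2.616392 × 2.039 = 5.33482.
CI: -3.189 ± 5.33482 → (-8.524, 2.146).

(-8.524, 2.146)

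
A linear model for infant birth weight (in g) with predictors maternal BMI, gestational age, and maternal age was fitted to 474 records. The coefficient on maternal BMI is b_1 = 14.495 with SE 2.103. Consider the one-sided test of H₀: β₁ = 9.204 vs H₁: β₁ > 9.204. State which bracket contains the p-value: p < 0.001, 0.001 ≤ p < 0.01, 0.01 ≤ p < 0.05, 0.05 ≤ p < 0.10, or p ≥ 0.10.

t = (14.495 − 9.204) / 2.103 = 2.516.
df = n − k − 1 = 474 − 3 − 1 = 470.
One-sided p = P(T_{470} > t) ≈ 0.0061.
So 0.001 ≤ p < 0.01.

0.001 ≤ p < 0.01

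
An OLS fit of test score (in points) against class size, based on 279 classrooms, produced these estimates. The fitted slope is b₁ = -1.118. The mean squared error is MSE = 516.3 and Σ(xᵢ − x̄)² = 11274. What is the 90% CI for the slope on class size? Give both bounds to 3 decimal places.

(-1.471, -0.765)

SE(b₁) = √(MSE/Sₓₓ) = √(516.3/11274) = 0.213999.
df = n − 2 = 277.
t* = t_{0.05, 277} = 1.650373.
Margin = t* × SE = 1.650373 × 0.213999 = 0.35318.
CI: -1.118 ± 0.35318 → (-1.471, -0.765).
With 90% confidence, each one-unit increase in class size is associated with a change of between -1.471 and -0.765 points in test score.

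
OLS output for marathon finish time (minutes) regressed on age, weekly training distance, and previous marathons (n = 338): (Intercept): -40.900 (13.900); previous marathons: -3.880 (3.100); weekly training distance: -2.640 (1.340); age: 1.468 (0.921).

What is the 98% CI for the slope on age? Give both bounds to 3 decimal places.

Read off: b = 1.468, SE = 0.921 for age.
df = n − k − 1 = 338 − 3 − 1 = 334.
t* = t_{0.01, 334} = 2.337564.
Margin = t* × SE = 2.337564 × 0.921 = 2.15290.
CI: 1.468 ± 2.15290 → (-0.685, 3.621).

(-0.685, 3.621)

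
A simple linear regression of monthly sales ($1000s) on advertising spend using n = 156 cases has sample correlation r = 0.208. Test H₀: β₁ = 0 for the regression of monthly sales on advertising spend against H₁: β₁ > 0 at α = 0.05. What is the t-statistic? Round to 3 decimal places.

t = r·√(n − 2)/√(1 − r²) = 0.208·√154/√0.956736 = 2.639.
df = n − 2 = 154.
One-sided p ≈ 0.0046, which is < 0.05, so reject H₀.
There is evidence of a linear association between advertising spend and monthly sales.

t = 2.639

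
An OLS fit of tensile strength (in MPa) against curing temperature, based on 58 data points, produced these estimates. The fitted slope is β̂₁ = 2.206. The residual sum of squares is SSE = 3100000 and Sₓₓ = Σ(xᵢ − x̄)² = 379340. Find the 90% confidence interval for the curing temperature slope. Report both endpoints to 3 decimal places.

(1.567, 2.845)

MSE = SSE/(n − 2) = 3100000/56 = 55357.1.
SE(β̂₁) = √(MSE/Sₓₓ) = √(55357.1/379340) = 0.382008.
df = n − 2 = 56.
t* = t_{0.05, 56} = 1.672522.
Margin = t* × SE = 1.672522 × 0.382008 = 0.63892.
CI: 2.206 ± 0.63892 → (1.567, 2.845).
With 90% confidence, each one-unit increase in curing temperature is associated with a change of between 1.567 and 2.845 MPa in tensile strength.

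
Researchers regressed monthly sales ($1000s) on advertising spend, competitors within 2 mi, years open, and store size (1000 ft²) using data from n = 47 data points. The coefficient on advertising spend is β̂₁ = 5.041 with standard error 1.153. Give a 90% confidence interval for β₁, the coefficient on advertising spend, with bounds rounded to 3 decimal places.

df = n − k − 1 = 47 − 4 − 1 = 42.
t* = t_{0.05, 42} = 1.681952.
Margin = t* × SE = 1.681952 × 1.153 = 1.93929.
CI: 5.041 ± 1.93929 → (3.102, 6.980).
With 90% confidence, each one-unit increase in advertising spend is associated with a change of between 3.102 and 6.980 $1000s in monthly sales, holding the other predictors fixed.

(3.102, 6.980)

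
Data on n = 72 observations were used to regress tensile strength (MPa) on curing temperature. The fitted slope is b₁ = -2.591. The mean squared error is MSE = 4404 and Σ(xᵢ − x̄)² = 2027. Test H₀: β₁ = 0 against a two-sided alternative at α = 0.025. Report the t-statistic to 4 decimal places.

SE(b₁) = √(MSE/Sₓₓ) = √(4404/2027) = 1.474.
t = -2.591 / 1.474 = -1.7578.
df = n − 2 = 70.
Two-sided p ≈ 0.0832, which is ≥ 0.025, so fail to reject H₀.
The data do not give significant evidence of an association between curing temperature and tensile strength.

t = -1.7578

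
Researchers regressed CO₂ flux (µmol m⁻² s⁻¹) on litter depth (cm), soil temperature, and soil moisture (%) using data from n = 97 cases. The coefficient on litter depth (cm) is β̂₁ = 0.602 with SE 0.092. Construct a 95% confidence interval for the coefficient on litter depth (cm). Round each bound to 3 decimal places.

df = n − k − 1 = 97 − 3 − 1 = 93.
t* = t_{0.025, 93} = 1.985802.
Margin = t* × SE = 1.985802 × 0.092 = 0.18269.
CI: 0.602 ± 0.18269 → (0.419, 0.785).
With 95% confidence, each one-unit increase in litter depth (cm) is associated with a change of between 0.419 and 0.785 µmol m⁻² s⁻¹ in CO₂ flux, holding the other predictors fixed.

(0.419, 0.785)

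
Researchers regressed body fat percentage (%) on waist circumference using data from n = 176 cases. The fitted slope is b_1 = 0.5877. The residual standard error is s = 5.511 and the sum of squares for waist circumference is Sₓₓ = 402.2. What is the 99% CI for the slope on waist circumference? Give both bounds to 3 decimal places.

(-0.128, 1.303)

SE(b_1) = s/√Sₓₓ = 5.511/√402.2 = 0.274795.
df = n − 2 = 174.
t* = t_{0.005, 174} = 2.604379.
Margin = t* × SE = 2.604379 × 0.274795 = 0.71567.
CI: 0.5877 ± 0.71567 → (-0.128, 1.303).
With 99% confidence, each one-unit increase in waist circumference is associated with a change of between -0.128 and 1.303 % in body fat percentage.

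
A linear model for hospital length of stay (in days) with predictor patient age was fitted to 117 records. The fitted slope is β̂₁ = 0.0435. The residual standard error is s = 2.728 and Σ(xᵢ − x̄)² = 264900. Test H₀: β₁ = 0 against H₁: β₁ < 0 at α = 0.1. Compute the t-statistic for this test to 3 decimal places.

SE(β̂₁) = s/√Sₓₓ = 2.728/√264900 = 0.00530034.
t = 0.0435 / 0.00530034 = 8.207.
df = n − 2 = 115.
One-sided p ≈ 1.0000, which is ≥ 0.1, so fail to reject H₀.
The data do not give significant evidence that the true slope on patient age is negative.

t = 8.207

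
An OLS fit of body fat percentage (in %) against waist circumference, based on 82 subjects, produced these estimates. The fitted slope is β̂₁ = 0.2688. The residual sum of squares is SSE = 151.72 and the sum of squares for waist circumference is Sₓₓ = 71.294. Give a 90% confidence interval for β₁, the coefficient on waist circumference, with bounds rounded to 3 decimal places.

MSE = SSE/(n − 2) = 151.72/80 = 1.8965.
SE(β̂₁) = √(MSE/Sₓₓ) = √(1.8965/71.294) = 0.163098.
df = n − 2 = 80.
t* = t_{0.05, 80} = 1.664125.
Margin = t* × SE = 1.664125 × 0.163098 = 0.27142.
CI: 0.2688 ± 0.27142 → (-0.003, 0.540).
With 90% confidence, each one-unit increase in waist circumference is associated with a change of between -0.003 and 0.540 % in body fat percentage.

(-0.003, 0.540)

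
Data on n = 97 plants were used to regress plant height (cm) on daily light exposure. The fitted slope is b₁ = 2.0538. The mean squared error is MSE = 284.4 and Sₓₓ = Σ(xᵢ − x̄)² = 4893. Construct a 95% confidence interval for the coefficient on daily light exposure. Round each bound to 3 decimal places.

(1.575, 2.532)

SE(b₁) = √(MSE/Sₓₓ) = √(284.4/4893) = 0.241089.
df = n − 2 = 95.
t* = t_{0.025, 95} = 1.985251.
Margin = t* × SE = 1.985251 × 0.241089 = 0.47862.
CI: 2.0538 ± 0.47862 → (1.575, 2.532).
With 95% confidence, each one-unit increase in daily light exposure is associated with a change of between 1.575 and 2.532 cm in plant height.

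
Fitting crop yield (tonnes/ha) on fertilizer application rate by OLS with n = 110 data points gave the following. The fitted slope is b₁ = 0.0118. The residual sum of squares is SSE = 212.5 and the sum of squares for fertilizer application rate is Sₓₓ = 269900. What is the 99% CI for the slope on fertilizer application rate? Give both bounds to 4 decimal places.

(0.0047, 0.0189)

MSE = SSE/(n − 2) = 212.5/108 = 1.96759.
SE(b₁) = √(MSE/Sₓₓ) = √(1.96759/269900) = 0.00270001.
df = n − 2 = 108.
t* = t_{0.005, 108} = 2.62212.
Margin = t* × SE = 2.62212 × 0.00270001 = 0.007080.
CI: 0.0118 ± 0.007080 → (0.0047, 0.0189).
With 99% confidence, each one-unit increase in fertilizer application rate is associated with a change of between 0.0047 and 0.0189 tonnes/ha in crop yield.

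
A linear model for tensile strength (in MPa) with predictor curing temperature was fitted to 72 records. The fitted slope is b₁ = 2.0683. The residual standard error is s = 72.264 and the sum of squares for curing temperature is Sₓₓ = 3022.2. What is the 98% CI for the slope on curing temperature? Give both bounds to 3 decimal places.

SE(b₁) = s/√Sₓₓ = 72.264/√3022.2 = 1.3145.
df = n − 2 = 70.
t* = t_{0.01, 70} = 2.380807.
Margin = t* × SE = 2.380807 × 1.3145 = 3.12957.
CI: 2.0683 ± 3.12957 → (-1.061, 5.198).
With 98% confidence, each one-unit increase in curing temperature is associated with a change of between -1.061 and 5.198 MPa in tensile strength.

(-1.061, 5.198)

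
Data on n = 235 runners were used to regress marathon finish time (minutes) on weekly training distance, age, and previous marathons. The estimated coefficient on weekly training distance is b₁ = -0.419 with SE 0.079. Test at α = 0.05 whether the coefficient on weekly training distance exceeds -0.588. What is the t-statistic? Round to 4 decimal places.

H₀: β₁ = -0.588 vs H₁: β₁ > -0.588.
t = (b₁ − β₁⁰)/SE = (-0.419 − (-0.588)) / 0.079 = 2.1392.
df = n − k − 1 = 235 − 3 − 1 = 231.
One-sided p ≈ 0.0167, which is < 0.05, so reject H₀.
There is evidence that the true slope on weekly training distance exceeds -0.588 minutes per unit, holding the other predictors fixed.

t = 2.1392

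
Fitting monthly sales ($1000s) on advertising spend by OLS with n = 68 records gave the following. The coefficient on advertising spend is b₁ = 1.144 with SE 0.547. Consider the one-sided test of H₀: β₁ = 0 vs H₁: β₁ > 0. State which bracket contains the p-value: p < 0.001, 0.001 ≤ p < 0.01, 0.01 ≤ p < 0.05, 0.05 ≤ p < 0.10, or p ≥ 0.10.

0.01 ≤ p < 0.05

t = 1.144 / 0.547 = 2.091.
df = n − 2 = 68 − 2 = 66.
One-sided p = P(T_{66} > t) ≈ 0.0202.
So 0.01 ≤ p < 0.05.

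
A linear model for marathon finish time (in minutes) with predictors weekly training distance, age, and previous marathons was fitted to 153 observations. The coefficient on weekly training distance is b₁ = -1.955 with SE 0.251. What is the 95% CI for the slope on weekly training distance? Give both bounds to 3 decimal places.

(-2.451, -1.459)

df = n − k − 1 = 153 − 3 − 1 = 149.
t* = t_{0.025, 149} = 1.976013.
Margin = t* × SE = 1.976013 × 0.251 = 0.49598.
CI: -1.955 ± 0.49598 → (-2.451, -1.459).
With 95% confidence, each one-unit increase in weekly training distance is associated with a change of between -2.451 and -1.459 minutes in marathon finish time, holding the other predictors fixed.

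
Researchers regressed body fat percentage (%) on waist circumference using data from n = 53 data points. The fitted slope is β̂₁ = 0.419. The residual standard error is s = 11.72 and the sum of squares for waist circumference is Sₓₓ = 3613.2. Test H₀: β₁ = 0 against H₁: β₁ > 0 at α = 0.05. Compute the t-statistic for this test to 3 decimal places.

t = 2.149

SE(β̂₁) = s/√Sₓₓ = 11.72/√3613.2 = 0.194976.
t = 0.419 / 0.194976 = 2.149.
df = n − 2 = 51.
One-sided p ≈ 0.0182, which is < 0.05, so reject H₀.
There is evidence that the true slope on waist circumference is positive.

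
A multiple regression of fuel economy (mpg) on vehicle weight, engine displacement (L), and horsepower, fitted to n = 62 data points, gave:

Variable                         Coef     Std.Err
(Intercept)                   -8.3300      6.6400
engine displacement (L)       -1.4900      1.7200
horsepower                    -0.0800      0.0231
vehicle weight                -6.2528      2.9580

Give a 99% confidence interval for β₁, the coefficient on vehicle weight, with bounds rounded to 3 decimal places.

(-14.131, 1.625)

Read off: b = -6.2528, SE = 2.9580 for vehicle weight.
df = n − k − 1 = 62 − 3 − 1 = 58.
t* = t_{0.005, 58} = 2.663287.
Margin = t* × SE = 2.663287 × 2.9580 = 7.87800.
CI: -6.2528 ± 7.87800 → (-14.131, 1.625).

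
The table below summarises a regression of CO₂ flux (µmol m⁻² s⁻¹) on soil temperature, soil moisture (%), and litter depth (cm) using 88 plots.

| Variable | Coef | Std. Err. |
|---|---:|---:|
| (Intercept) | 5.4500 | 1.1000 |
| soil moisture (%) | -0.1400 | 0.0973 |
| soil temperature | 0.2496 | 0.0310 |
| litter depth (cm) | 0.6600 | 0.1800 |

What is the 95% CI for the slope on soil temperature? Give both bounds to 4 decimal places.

Read off: b = 0.2496, SE = 0.0310 for soil temperature.
df = n − k − 1 = 88 − 3 − 1 = 84.
t* = t_{0.025, 84} = 1.98861.
Margin = t* × SE = 1.98861 × 0.0310 = 0.061647.
CI: 0.2496 ± 0.061647 → (0.1880, 0.3112).

(0.1880, 0.3112)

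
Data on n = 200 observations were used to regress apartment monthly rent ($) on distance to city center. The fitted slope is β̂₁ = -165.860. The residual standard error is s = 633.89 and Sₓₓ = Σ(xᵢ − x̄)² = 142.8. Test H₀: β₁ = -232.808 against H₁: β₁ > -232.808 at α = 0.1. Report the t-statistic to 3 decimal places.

t = 1.262

SE(β̂₁) = s/√Sₓₓ = 633.89/√142.8 = 53.0457.
t = (-165.860 − (-232.808)) / 53.0457 = 1.262.
df = n − 2 = 198.
One-sided p ≈ 0.1042, which is ≥ 0.1, so fail to reject H₀.
The data do not give significant evidence that the true slope on distance to city center exceeds -232.808 $ per unit.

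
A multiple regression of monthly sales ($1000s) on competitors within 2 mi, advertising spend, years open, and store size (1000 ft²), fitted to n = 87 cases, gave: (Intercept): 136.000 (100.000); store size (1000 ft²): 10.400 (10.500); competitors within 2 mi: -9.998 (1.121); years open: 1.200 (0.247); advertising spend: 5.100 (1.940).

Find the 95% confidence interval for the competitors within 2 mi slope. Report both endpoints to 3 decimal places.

(-12.228, -7.768)

Read off: b = -9.998, SE = 1.121 for competitors within 2 mi.
df = n − k − 1 = 87 − 4 − 1 = 82.
t* = t_{0.025, 82} = 1.989319.
Margin = t* × SE = 1.989319 × 1.121 = 2.23003.
CI: -9.998 ± 2.23003 → (-12.228, -7.768).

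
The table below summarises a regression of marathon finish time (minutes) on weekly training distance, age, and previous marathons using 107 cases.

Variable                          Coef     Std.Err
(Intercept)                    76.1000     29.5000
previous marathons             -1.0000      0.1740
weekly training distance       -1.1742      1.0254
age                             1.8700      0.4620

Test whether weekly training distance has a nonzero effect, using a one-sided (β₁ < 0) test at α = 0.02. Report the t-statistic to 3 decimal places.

t = -1.145

Read off: b = -1.1742, SE = 1.0254 for weekly training distance.
H₀: β₁ = 0 vs H₁: β₁ < 0.
t = -1.1742 / 1.0254 = -1.145.
df = n − k − 1 = 107 − 3 − 1 = 103.
One-sided p ≈ 0.1274, which is ≥ 0.02, so fail to reject H₀.
The data do not give significant evidence that the true slope on weekly training distance is negative, holding the other predictors fixed.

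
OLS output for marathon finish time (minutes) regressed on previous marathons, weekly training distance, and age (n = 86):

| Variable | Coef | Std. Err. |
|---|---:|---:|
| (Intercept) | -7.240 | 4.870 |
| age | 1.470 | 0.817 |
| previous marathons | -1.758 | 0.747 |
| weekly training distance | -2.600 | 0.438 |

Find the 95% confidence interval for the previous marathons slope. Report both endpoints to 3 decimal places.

(-3.244, -0.272)

Read off: b = -1.758, SE = 0.747 for previous marathons.
df = n − k − 1 = 86 − 3 − 1 = 82.
t* = t_{0.025, 82} = 1.989319.
Margin = t* × SE = 1.989319 × 0.747 = 1.48602.
CI: -1.758 ± 1.48602 → (-3.244, -0.272).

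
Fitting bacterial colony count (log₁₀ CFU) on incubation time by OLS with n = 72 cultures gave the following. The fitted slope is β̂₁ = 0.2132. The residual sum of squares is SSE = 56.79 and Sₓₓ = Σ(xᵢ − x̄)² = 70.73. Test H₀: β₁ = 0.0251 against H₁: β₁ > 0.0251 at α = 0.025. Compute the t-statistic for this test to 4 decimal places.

t = 1.7563

MSE = SSE/(n − 2) = 56.79/70 = 0.811286.
SE(β̂₁) = √(MSE/Sₓₓ) = √(0.811286/70.73) = 0.107099.
t = (0.2132 − 0.0251) / 0.107099 = 1.7563.
df = n − 2 = 70.
One-sided p ≈ 0.0417, which is ≥ 0.025, so fail to reject H₀.
The data do not give significant evidence that the true slope on incubation time exceeds 0.0251 log₁₀ CFU per unit.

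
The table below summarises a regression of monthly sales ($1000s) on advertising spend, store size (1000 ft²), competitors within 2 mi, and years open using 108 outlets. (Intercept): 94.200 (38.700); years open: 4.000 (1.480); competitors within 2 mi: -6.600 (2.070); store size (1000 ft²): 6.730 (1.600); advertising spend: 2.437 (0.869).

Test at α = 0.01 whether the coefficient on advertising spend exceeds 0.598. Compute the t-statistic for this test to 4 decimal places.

t = 2.1162

Read off: b = 2.437, SE = 0.869 for advertising spend.
H₀: β₁ = 0.598 vs H₁: β₁ > 0.598.
t = (2.437 − 0.598) / 0.869 = 2.1162.
df = n − k − 1 = 108 − 4 − 1 = 103.
One-sided p ≈ 0.0184, which is ≥ 0.01, so fail to reject H₀.
The data do not give significant evidence that the true slope on advertising spend exceeds 0.598 $1000s per unit, holding the other predictors fixed.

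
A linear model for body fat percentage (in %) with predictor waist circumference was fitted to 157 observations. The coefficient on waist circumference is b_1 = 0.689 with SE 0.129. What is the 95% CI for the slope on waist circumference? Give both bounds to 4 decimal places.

(0.4342, 0.9438)

df = n − 2 = 157 − 2 = 155.
t* = t_{0.025, 155} = 1.975387.
Margin = t* × SE = 1.975387 × 0.129 = 0.254825.
CI: 0.689 ± 0.254825 → (0.4342, 0.9438).
With 95% confidence, each one-unit increase in waist circumference is associated with a change of between 0.4342 and 0.9438 % in body fat percentage.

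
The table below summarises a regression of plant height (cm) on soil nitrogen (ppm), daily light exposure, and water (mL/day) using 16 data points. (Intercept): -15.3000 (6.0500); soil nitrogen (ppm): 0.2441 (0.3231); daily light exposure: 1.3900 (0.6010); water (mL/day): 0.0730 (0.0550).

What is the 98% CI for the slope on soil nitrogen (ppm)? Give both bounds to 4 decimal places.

(-0.6221, 1.1103)

Read off: b = 0.2441, SE = 0.3231 for soil nitrogen (ppm).
df = n − k − 1 = 16 − 3 − 1 = 12.
t* = t_{0.01, 12} = 2.680998.
Margin = t* × SE = 2.680998 × 0.3231 = 0.866230.
CI: 0.2441 ± 0.866230 → (-0.6221, 1.1103).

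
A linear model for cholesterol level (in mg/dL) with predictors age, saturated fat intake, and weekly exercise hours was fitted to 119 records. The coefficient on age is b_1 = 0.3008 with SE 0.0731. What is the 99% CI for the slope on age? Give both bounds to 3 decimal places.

df = n − k − 1 = 119 − 3 − 1 = 115.
t* = t_{0.005, 115} = 2.619258.
Margin = t* × SE = 2.619258 × 0.0731 = 0.19147.
CI: 0.3008 ± 0.19147 → (0.109, 0.492).
With 99% confidence, each one-unit increase in age is associated with a change of between 0.109 and 0.492 mg/dL in cholesterol level, holding the other predictors fixed.

(0.109, 0.492)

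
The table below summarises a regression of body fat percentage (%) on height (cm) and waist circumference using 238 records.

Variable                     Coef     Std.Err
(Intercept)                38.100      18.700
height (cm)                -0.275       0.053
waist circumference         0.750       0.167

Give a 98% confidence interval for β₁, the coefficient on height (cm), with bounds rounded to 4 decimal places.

(-0.3991, -0.1509)

Read off: b = -0.275, SE = 0.053 for height (cm).
df = n − k − 1 = 238 − 2 − 1 = 235.
t* = t_{0.01, 235} = 2.34232.
Margin = t* × SE = 2.34232 × 0.053 = 0.124143.
CI: -0.275 ± 0.124143 → (-0.3991, -0.1509).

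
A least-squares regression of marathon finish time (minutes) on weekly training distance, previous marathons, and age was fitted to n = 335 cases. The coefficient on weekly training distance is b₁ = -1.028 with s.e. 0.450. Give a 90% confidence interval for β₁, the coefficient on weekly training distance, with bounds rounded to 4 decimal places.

df = n − k − 1 = 335 − 3 − 1 = 331.
t* = t_{0.05, 331} = 1.64947.
Margin = t* × SE = 1.64947 × 0.450 = 0.742262.
CI: -1.028 ± 0.742262 → (-1.7703, -0.2857).
With 90% confidence, each one-unit increase in weekly training distance is associated with a change of between -1.7703 and -0.2857 minutes in marathon finish time, holding the other predictors fixed.

(-1.7703, -0.2857)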